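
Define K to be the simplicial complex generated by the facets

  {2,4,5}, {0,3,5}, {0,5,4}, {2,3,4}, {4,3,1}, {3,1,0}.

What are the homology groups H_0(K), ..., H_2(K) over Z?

K has 6 vertices, 12 edges, 6 triangles.
rank ∂_0 = 0, rank ∂_1 = 5 ⇒ b_0 = 6 − 0 − 5 = 1; all invariant factors of ∂_1 are 1 so no torsion. So H_0 = Z.
rank ∂_1 = 5, rank ∂_2 = 6 ⇒ b_1 = 12 − 5 − 6 = 1; all invariant factors of ∂_2 are 1 so no torsion. So H_1 = Z.
rank ∂_2 = 6, rank ∂_3 = 0 ⇒ b_2 = 6 − 6 − 0 = 0. So H_2 = 0.

H_0 = Z,  H_1 = Z,  H_2 = 0.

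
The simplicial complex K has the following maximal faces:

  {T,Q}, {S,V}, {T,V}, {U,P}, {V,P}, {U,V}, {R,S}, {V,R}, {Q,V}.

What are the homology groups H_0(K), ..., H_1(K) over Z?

H_0 ≅ Z,  H_1 ≅ Z^3.

Take the total order P < Q < R < S < T < U < V on the vertex set. Then K (dimension 1) consists of the simplices:

  0-simplices (7): P, Q, R, S, T, U, V
  1-simplices (9): PU, PV, QT, QV, RS, RV, SV, TV, UV

giving chain groups C_0 ≅ Z^7, C_1 ≅ Z^9.

The boundary map ∂_1: C_1 → C_0 sends each edge [p,q] (with p < q) to q − p. For instance
  ∂RV = V − R.
As a 7×9 matrix over Z this has rank 6, with invariant factors (1,1,1,1,1,1).

From H_k ≅ ker(∂_k) / im(∂_{k+1}) we obtain:

  H_0: rank C_0 − rank ∂_1 = 7 − 6 = 1, and the invariant factors of ∂_1 are all 1, so H_0 = Z.
  H_1: rank ker ∂_1 − rank ∂_2 = (9 − 6) − 0 = 3, and there is no ∂_2, so H_1 = Z^3.

As a check, the Euler characteristic is 7 − 9 = -2, which agrees with 1 − 3 = -2.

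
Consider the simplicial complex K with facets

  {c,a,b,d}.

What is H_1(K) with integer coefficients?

H_1 ≅ 0.

We work with the vertex ordering a < b < c < d. The simplices of K, each written with vertices in increasing order, are:

  0-simplices (4): a, b, c, d
  1-simplices (6): ab, ac, ad, bc, bd, cd
  2-simplices (4): abc, abd, acd, bcd
  3-simplices (1): abcd

so the chain groups are C_0 ≅ Z^4, C_1 ≅ Z^6, C_2 ≅ Z^4, C_3 ≅ Z^1.

∂_1: C_1 → C_0 is given by ∂[p,q] = [q] − [p]. For instance
  ∂ac = c − a.
As a 4×6 matrix over Z this has rank 3, with invariant factors (1,1,1).

Boundary ∂_2: C_2 → C_1 maps a triangle to the signed sum of its edges. For instance
  ∂acd = cd − ad + ac,
  ∂abd = bd − ad + ab.
As a 6×4 matrix over Z this has rank 3, with invariant factors (1,1,1).

The boundary map ∂_3: C_3 → C_2 sends each 3-simplex σ to the alternating sum Σ_i (−1)^i (σ with its i-th vertex removed). For instance
  ∂abcd = bcd − acd + abd − abc.
This gives a 4×1 integer matrix of rank 1; reducing to Smith normal form yields diagonal entries (1).

Reading off H_k = ker ∂_k / im ∂_{k+1}:

  H_1: rank ker ∂_1 − rank ∂_2 = (6 − 3) − 3 = 0, and the invariant factors of ∂_2 are all 1, so H_1 ≅ 0.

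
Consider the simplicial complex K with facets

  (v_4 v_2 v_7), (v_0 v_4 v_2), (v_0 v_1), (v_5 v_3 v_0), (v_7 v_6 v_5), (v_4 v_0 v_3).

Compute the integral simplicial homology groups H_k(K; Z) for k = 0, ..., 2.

K has 8 vertices, 13 edges, 5 triangles.
rank ∂_0 = 0, rank ∂_1 = 7 ⇒ b_0 = 8 − 0 − 7 = 1; all invariant factors of ∂_1 are 1 so no torsion. So H_0 = Z.
rank ∂_1 = 7, rank ∂_2 = 5 ⇒ b_1 = 13 − 7 − 5 = 1; all invariant factors of ∂_2 are 1 so no torsion. So H_1 = Z.
rank ∂_2 = 5, rank ∂_3 = 0 ⇒ b_2 = 5 − 5 − 0 = 0. So H_2 = 0.

H_0 ≅ Z,  H_1 ≅ Z,  H_2 = 0.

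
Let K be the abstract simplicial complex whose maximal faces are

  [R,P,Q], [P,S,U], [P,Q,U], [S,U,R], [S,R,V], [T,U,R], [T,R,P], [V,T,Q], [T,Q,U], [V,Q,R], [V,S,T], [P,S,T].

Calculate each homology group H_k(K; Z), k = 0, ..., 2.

Fix the vertex order P < Q < R < S < T < U < V and write every simplex with vertices in increasing order. Then dim K = 2 and the simplices of K are:

  0-simplices (7): P, Q, R, S, T, U, V
  1-simplices (18): PQ, PR, PS, PT, PU, QR, QT, QU, QV, RS, RT, RU, RV, ST, SU, SV, TU, TV
  2-simplices (12): PQR, PQU, PRT, PST, PSU, QRV, QTU, QTV, RSU, RSV, RTU, STV

giving chain groups C_0 ≅ Z^7, C_1 ≅ Z^18, C_2 ≅ Z^12.

∂_1: C_1 → C_0 maps an edge to its endpoints' difference, ∂[p,q] = q − p. For instance
  ∂RT = T − R.
As a 7×18 matrix over Z this has rank 6, with invariant factors (1,1,1,1,1,1).

∂_2: C_2 → C_1 acts by ∂[p,q,r] = [q,r] − [p,r] + [p,q]. For instance
  ∂STV = TV − SV + ST,
  ∂PQR = QR − PR + PQ.
As a 18×12 matrix over Z this has rank 12, with invariant factors (1,1,1,1,1,1,1,1,1,1,1,2).

Reading off H_k = ker ∂_k / im ∂_{k+1}:

  H_0: rank C_0 − rank ∂_1 = 7 − 6 = 1, and the invariant factors of ∂_1 are all 1, so H_0 ≅ Z.
  H_1: rank ker ∂_1 − rank ∂_2 = (18 − 6) − 12 = 0, and ∂_2 has invariant factor 2 > 1, so H_1 ≅ Z/2.
  H_2: rank ker ∂_2 − rank ∂_3 = (12 − 12) − 0 = 0, and there is no ∂_3, so H_2 ≅ 0.

As a check, the Euler characteristic is 7 − 18 + 12 = 1, which agrees with 1 − 0 + 0 = 1.
(K is a triangulation of the real projective plane RP^2.)

H_0 ≅ Z,  H_1 ≅ Z/2,  H_2 = 0.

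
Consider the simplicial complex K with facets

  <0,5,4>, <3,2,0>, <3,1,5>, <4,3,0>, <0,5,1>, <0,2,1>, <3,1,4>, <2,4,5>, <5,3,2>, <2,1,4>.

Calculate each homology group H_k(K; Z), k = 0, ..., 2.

Take the total order 0 < 1 < 2 < 3 < 4 < 5 on the vertex set. Then K (dimension 2) consists of the simplices:

  0-simplices (6): [0], [1], [2], [3], [4], [5]
  1-simplices (15): [0,1], [0,2], [0,3], [0,4], [0,5], [1,2], [1,3], [1,4], [1,5], [2,3], [2,4], [2,5], [3,4], [3,5], [4,5]
  2-simplices (10): [0,1,2], [0,1,5], [0,2,3], [0,3,4], [0,4,5], [1,2,4], [1,3,4], [1,3,5], [2,3,5], [2,4,5]

so the chain groups are C_0 ≅ Z^6, C_1 ≅ Z^15, C_2 ≅ Z^10.

∂_1: C_1 → C_0 is given by ∂[p,q] = [q] − [p]. For instance
  ∂[1,4] = [4] − [1].
The 6×15 boundary matrix has rank 5 and Smith normal form diag(1,1,1,1,1).

The boundary map ∂_2: C_2 → C_1 acts by ∂[p,q,r] = [q,r] − [p,r] + [p,q]. For instance
  ∂[1,2,4] = [2,4] − [1,4] + [1,2],
  ∂[2,3,5] = [3,5] − [2,5] + [2,3].
The 15×10 boundary matrix has rank 10 and Smith normal form diag(1,1,1,1,1,1,1,1,1,2).

Reading off H_k = ker ∂_k / im ∂_{k+1}:

  H_0: rank C_0 − rank ∂_1 = 6 − 5 = 1, and the invariant factors of ∂_1 are all 1, so H_0 = Z.
  H_1: rank ker ∂_1 − rank ∂_2 = (15 − 5) − 10 = 0, and ∂_2 has invariant factor 2 > 1, so H_1 = Z/2.
  H_2: rank ker ∂_2 − rank ∂_3 = (10 − 10) − 0 = 0, and there is no ∂_3, so H_2 = 0.

(K is a triangulation of the real projective plane RP^2.)

H_0 ≅ Z,  H_1 ≅ Z/2,  H_2 = 0.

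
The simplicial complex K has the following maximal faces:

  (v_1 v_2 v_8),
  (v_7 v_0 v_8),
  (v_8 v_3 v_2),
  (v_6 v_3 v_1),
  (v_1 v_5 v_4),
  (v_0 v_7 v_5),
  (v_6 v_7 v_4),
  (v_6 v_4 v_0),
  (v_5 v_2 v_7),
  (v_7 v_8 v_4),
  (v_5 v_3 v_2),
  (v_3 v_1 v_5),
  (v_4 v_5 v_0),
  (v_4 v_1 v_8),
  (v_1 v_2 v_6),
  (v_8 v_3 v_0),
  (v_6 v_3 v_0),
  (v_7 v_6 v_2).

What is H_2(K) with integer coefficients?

K has 9 vertices, 27 edges, 18 triangles.
rank ∂_2 = 18, rank ∂_3 = 0 ⇒ b_2 = 18 − 18 − 0 = 0. So H_2 = 0.

H_2 ≅ 0.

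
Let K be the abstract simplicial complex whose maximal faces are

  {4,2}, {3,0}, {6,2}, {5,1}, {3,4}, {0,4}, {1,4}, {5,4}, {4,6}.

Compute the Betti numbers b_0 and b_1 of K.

Fix the vertex order 0 < 1 < 2 < 3 < 4 < 5 < 6 and write every simplex with vertices in increasing order. Then dim K = 1 and the simplices of K are:

  0-simplices (7): [0], [1], [2], [3], [4], [5], [6]
  1-simplices (9): [0,3], [0,4], [1,4], [1,5], [2,4], [2,6], [3,4], [4,5], [4,6]

Hence C_0 ≅ Z^7, C_1 ≅ Z^9.

The boundary map ∂_1: C_1 → C_0 sends each edge [p,q] (with p < q) to q − p.
As a 7×9 matrix over Z this has rank 6, with invariant factors (1,1,1,1,1,1).

Now H_k = ker ∂_k / im ∂_{k+1}, so:

  H_0: rank C_0 − rank ∂_1 = 7 − 6 = 1, and the invariant factors of ∂_1 are all 1, so H_0 = Z.
  H_1: rank ker ∂_1 − rank ∂_2 = (9 − 6) − 0 = 3, and there is no ∂_2, so H_1 = Z^3.

Hence the Betti numbers are b_0 = 1, b_1 = 3.

b_0 = 1, b_1 = 3.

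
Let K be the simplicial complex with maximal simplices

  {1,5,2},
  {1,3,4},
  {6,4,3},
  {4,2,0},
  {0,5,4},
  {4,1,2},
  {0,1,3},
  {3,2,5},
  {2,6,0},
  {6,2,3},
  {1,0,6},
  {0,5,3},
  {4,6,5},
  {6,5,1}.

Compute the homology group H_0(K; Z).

H_0 = Z.

K has 7 vertices, 21 edges, 14 triangles.
rank ∂_0 = 0, rank ∂_1 = 6 ⇒ b_0 = 7 − 0 − 6 = 1; all invariant factors of ∂_1 are 1 so no torsion. So H_0 = Z.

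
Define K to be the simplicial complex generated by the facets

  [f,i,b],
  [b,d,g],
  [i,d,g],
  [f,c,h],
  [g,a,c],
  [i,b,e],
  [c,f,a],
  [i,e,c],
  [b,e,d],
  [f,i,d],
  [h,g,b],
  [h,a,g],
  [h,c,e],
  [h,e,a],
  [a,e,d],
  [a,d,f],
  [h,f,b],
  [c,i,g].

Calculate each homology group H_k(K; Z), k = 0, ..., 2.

H_0 = Z,  H_1 = Z ⊕ Z/2Z,  H_2 = 0.

Take the total order a < b < c < d < e < f < g < h < i on the vertex set. Then K (dimension 2) consists of the simplices:

  0-simplices (9): a, b, c, d, e, f, g, h, i
  1-simplices (27): ac, ad, ae, af, ag, ah, bd, be, bf, bg, bh, bi, ce, cf, cg, ch, ci, de, df, dg, di, eh, ei, fh, fi, gh, gi
  2-simplices (18): acf, acg, ade, adf, aeh, agh, bde, bdg, bei, bfh, bfi, bgh, ceh, cei, cfh, cgi, dfi, dgi

giving chain groups C_0 ≅ Z^9, C_1 ≅ Z^27, C_2 ≅ Z^18.

∂_1: C_1 → C_0 sends each edge [p,q] (with p < q) to q − p. For instance
  ∂df = f − d.
The 9×27 boundary matrix has rank 8 and Smith normal form diag(1,1,1,1,1,1,1,1).

The boundary map ∂_2: C_2 → C_1 maps a triangle to the signed sum of its edges. For instance
  ∂bei = ei − bi + be,
  ∂acf = cf − af + ac.
The resulting 27×18 matrix has rank 18, and its Smith normal form has invariant factors (1,1,1,1,1,1,1,1,1,1,1,1,1,1,1,1,1,2).

Now H_k = ker ∂_k / im ∂_{k+1}, so:

  H_0: rank C_0 − rank ∂_1 = 9 − 8 = 1, and the invariant factors of ∂_1 are all 1, so H_0 = Z.
  H_1: rank ker ∂_1 − rank ∂_2 = (27 − 8) − 18 = 1, and ∂_2 has invariant factor 2 > 1, so H_1 = Z ⊕ Z/2Z.
  H_2: rank ker ∂_2 − rank ∂_3 = (18 − 18) − 0 = 0, and there is no ∂_3, so H_2 = 0.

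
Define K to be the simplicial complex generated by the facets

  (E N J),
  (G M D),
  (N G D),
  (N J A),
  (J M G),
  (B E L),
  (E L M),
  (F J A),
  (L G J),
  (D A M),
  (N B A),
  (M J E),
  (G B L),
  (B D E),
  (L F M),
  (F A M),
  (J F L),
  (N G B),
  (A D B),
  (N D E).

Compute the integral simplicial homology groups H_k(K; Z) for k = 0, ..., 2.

H_0 ≅ Z,  H_1 ≅ Z ⊕ Z/2,  H_2 = 0.

K has 10 vertices, 30 edges, 20 triangles.
rank ∂_0 = 0, rank ∂_1 = 9 ⇒ b_0 = 10 − 0 − 9 = 1; all invariant factors of ∂_1 are 1 so no torsion. So H_0 = Z.
rank ∂_1 = 9, rank ∂_2 = 20 ⇒ b_1 = 30 − 9 − 20 = 1; ∂_2 has invariant factor(s) [2] giving torsion. So H_1 = Z ⊕ Z/2.
rank ∂_2 = 20, rank ∂_3 = 0 ⇒ b_2 = 20 − 20 − 0 = 0. So H_2 = 0.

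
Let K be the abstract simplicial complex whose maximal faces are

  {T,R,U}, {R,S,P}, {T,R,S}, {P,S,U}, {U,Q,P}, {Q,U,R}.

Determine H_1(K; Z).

H_1 ≅ Z.

Order the vertices as P < Q < R < S < T < U. Listing each simplex with vertices in this order, K has dimension 2 with simplices:

  0-simplices (6): P, Q, R, S, T, U
  1-simplices (12): PQ, PR, PS, PU, QR, QU, RS, RT, RU, ST, SU, TU
  2-simplices (6): PQU, PRS, PSU, QRU, RST, RTU

giving chain groups C_0 ≅ Z^6, C_1 ≅ Z^12, C_2 ≅ Z^6.

∂_1: C_1 → C_0 is given by ∂[p,q] = [q] − [p]. For instance
  ∂ST = T − S.
This gives a 6×12 integer matrix of rank 5; reducing to Smith normal form yields diagonal entries (1,1,1,1,1).

Boundary ∂_2: C_2 → C_1 sends each 2-simplex [p,q,r] to [q,r] − [p,r] + [p,q]. For instance
  ∂RTU = TU − RU + RT,
  ∂PQU = QU − PU + PQ.
This gives a 12×6 integer matrix of rank 6; reducing to Smith normal form yields diagonal entries (1,1,1,1,1,1).

Computing H_k = (kernel of ∂_k) / (image of ∂_{k+1}):

  H_1: rank ker ∂_1 − rank ∂_2 = (12 − 5) − 6 = 1, and the invariant factors of ∂_2 are all 1, so H_1 ≅ Z.

(K is a triangulation of the cylinder S^1 x I.)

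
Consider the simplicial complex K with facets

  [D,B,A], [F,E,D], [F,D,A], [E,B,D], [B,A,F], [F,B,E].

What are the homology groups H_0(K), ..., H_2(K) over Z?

K has 5 vertices, 9 edges, 6 triangles.
rank ∂_0 = 0, rank ∂_1 = 4 ⇒ b_0 = 5 − 0 − 4 = 1; all invariant factors of ∂_1 are 1 so no torsion. So H_0 ≅ Z.
rank ∂_1 = 4, rank ∂_2 = 5 ⇒ b_1 = 9 − 4 − 5 = 0; all invariant factors of ∂_2 are 1 so no torsion. So H_1 ≅ 0.
rank ∂_2 = 5, rank ∂_3 = 0 ⇒ b_2 = 6 − 5 − 0 = 1. So H_2 ≅ Z.

H_0 ≅ Z,  H_1 = 0,  H_2 ≅ Z.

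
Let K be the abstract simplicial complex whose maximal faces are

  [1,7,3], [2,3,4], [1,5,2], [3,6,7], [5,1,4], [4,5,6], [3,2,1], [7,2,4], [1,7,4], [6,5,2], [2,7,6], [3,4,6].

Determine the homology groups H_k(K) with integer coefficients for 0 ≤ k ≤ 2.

H_0 = Z,  H_1 = Z/2,  H_2 = 0.

Order the vertices as 1 < 2 < 3 < 4 < 5 < 6 < 7. Listing each simplex with vertices in this order, K has dimension 2 with simplices:

  0-simplices (7): [1], [2], [3], [4], [5], [6], [7]
  1-simplices (18): [1,2], [1,3], [1,4], [1,5], [1,7], [2,3], [2,4], [2,5], [2,6], [2,7], [3,4], [3,6], [3,7], [4,5], [4,6], [4,7], [5,6], [6,7]
  2-simplices (12): [1,2,3], [1,2,5], [1,3,7], [1,4,5], [1,4,7], [2,3,4], [2,4,7], [2,5,6], [2,6,7], [3,4,6], [3,6,7], [4,5,6]

Hence C_0 ≅ Z^7, C_1 ≅ Z^18, C_2 ≅ Z^12.

The boundary map ∂_1: C_1 → C_0 is given by ∂[p,q] = [q] − [p]. For instance
  ∂[4,6] = [6] − [4].
As a 7×18 matrix over Z this has rank 6, with invariant factors (1,1,1,1,1,1).

The boundary map ∂_2: C_2 → C_1 maps a triangle to the signed sum of its edges. For instance
  ∂[1,4,5] = [4,5] − [1,5] + [1,4],
  ∂[1,2,3] = [2,3] − [1,3] + [1,2].
As a 18×12 matrix over Z this has rank 12, with invariant factors (1,1,1,1,1,1,1,1,1,1,1,2).

Reading off H_k = ker ∂_k / im ∂_{k+1}:

  H_0: rank C_0 − rank ∂_1 = 7 − 6 = 1, and the invariant factors of ∂_1 are all 1, so H_0 ≅ Z.
  H_1: rank ker ∂_1 − rank ∂_2 = (18 − 6) − 12 = 0, and ∂_2 has invariant factor 2 > 1, so H_1 ≅ Z/2.
  H_2: rank ker ∂_2 − rank ∂_3 = (12 − 12) − 0 = 0, and there is no ∂_3, so H_2 ≅ 0.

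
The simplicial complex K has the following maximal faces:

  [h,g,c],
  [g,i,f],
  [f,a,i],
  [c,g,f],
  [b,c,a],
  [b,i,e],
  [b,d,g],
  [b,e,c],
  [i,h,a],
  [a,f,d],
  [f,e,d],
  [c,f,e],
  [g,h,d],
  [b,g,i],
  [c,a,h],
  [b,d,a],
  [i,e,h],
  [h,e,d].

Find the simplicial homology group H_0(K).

We work with the vertex ordering a < b < c < d < e < f < g < h < i. The simplices of K, each written with vertices in increasing order, are:

  0-simplices (9): a, b, c, d, e, f, g, h, i
  1-simplices (27): ab, ac, ad, af, ah, ai, bc, bd, be, bg, bi, ce, cf, cg, ch, de, df, dg, dh, ef, eh, ei, fg, fi, gh, gi, hi
  2-simplices (18): abc, abd, ach, adf, afi, ahi, bce, bdg, bei, bgi, cef, cfg, cgh, def, deh, dgh, ehi, fgi

so the chain groups are C_0 ≅ Z^9, C_1 ≅ Z^27, C_2 ≅ Z^18.

∂_1: C_1 → C_0 is given by ∂[p,q] = [q] − [p]. For instance
  ∂cg = g − c.
The resulting 9×27 matrix has rank 8, and its Smith normal form has invariant factors (1,1,1,1,1,1,1,1).

The boundary map ∂_2: C_2 → C_1 maps a triangle to the signed sum of its edges. For instance
  ∂afi = fi − ai + af,
  ∂bei = ei − bi + be.
The resulting 27×18 matrix has rank 17, and its Smith normal form has invariant factors (1,1,1,1,1,1,1,1,1,1,1,1,1,1,1,1,1).

Now H_k = ker ∂_k / im ∂_{k+1}, so:

  H_0: rank C_0 − rank ∂_1 = 9 − 8 = 1, and the invariant factors of ∂_1 are all 1, so H_0 = Z.

H_0 ≅ Z.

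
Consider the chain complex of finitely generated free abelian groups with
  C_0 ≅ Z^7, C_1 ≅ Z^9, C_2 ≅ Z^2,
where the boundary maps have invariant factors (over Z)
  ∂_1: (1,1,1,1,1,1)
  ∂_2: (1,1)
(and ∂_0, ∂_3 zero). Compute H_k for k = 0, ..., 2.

H_0: b_0 = 7 − 0 − 6 = 1; torsion from ∂_1 factors > 1: none. So H_0 ≅ Z.
H_1: b_1 = 9 − 6 − 2 = 1; torsion from ∂_2 factors > 1: none. So H_1 ≅ Z.
H_2: b_2 = 2 − 2 − 0 = 0; torsion from ∂_3 factors > 1: none. So H_2 ≅ 0.

H_0 ≅ Z,  H_1 ≅ Z,  H_2 = 0.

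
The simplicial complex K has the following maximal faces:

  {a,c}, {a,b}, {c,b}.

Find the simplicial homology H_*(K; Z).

Take the total order a < b < c on the vertex set. Then K (dimension 1) consists of the simplices:

  0-simplices (3): a, b, c
  1-simplices (3): ab, ac, bc

Hence C_0 ≅ Z^3, C_1 ≅ Z^3.

∂_1: C_1 → C_0 sends each edge [p,q] (with p < q) to q − p.
The 3×3 boundary matrix has rank 2 and Smith normal form diag(1,1).

Reading off H_k = ker ∂_k / im ∂_{k+1}:

  H_0: rank C_0 − rank ∂_1 = 3 − 2 = 1, and the invariant factors of ∂_1 are all 1, so H_0 = Z.
  H_1: rank ker ∂_1 − rank ∂_2 = (3 − 2) − 0 = 1, and there is no ∂_2, so H_1 = Z.

H_0 ≅ Z,  H_1 ≅ Z.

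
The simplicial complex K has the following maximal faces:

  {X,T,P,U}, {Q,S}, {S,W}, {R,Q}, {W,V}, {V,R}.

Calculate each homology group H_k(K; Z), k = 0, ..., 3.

H_0 = Z^2,  H_1 = Z,  H_2 = 0,  H_3 = 0.

Fix the vertex order P < Q < R < S < T < U < V < W < X and write every simplex with vertices in increasing order. Then dim K = 3 and the simplices of K are:

  0-simplices (9): P, Q, R, S, T, U, V, W, X
  1-simplices (11): PT, PU, PX, QR, QS, RV, SW, TU, TX, UX, VW
  2-simplices (4): PTU, PTX, PUX, TUX
  3-simplices (1): PTUX

so the chain groups are C_0 ≅ Z^9, C_1 ≅ Z^11, C_2 ≅ Z^4, C_3 ≅ Z^1.

Boundary ∂_1: C_1 → C_0 maps an edge to its endpoints' difference, ∂[p,q] = q − p. For instance
  ∂PU = U − P.
As a 9×11 matrix over Z this has rank 7, with invariant factors (1,1,1,1,1,1,1).

The boundary map ∂_2: C_2 → C_1 maps a triangle to the signed sum of its edges. For instance
  ∂TUX = UX − TX + TU,
  ∂PTX = TX − PX + PT.
The 11×4 boundary matrix has rank 3 and Smith normal form diag(1,1,1).

∂_3: C_3 → C_2 sends each 3-simplex σ to the alternating sum Σ_i (−1)^i (σ with its i-th vertex removed). For instance
  ∂PTUX = TUX − PUX + PTX − PTU.
The resulting 4×1 matrix has rank 1, and its Smith normal form has invariant factors (1).

From H_k ≅ ker(∂_k) / im(∂_{k+1}) we obtain:

  H_0: rank C_0 − rank ∂_1 = 9 − 7 = 2, and the invariant factors of ∂_1 are all 1, so H_0 = Z^2.
  H_1: rank ker ∂_1 − rank ∂_2 = (11 − 7) − 3 = 1, and the invariant factors of ∂_2 are all 1, so H_1 = Z.
  H_2: rank ker ∂_2 − rank ∂_3 = (4 − 3) − 1 = 0, and the invariant factors of ∂_3 are all 1, so H_2 = 0.
  H_3: rank ker ∂_3 − rank ∂_4 = (1 − 1) − 0 = 0, and there is no ∂_4, so H_3 = 0.

As a check, the Euler characteristic is 9 − 11 + 4 − 1 = 1, which agrees with 2 − 1 + 0 − 0 = 1.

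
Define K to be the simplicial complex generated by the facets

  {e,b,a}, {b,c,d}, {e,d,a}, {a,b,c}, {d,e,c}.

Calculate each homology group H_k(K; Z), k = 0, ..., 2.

We work with the vertex ordering a < b < c < d < e. The simplices of K, each written with vertices in increasing order, are:

  0-simplices (5): a, b, c, d, e
  1-simplices (10): ab, ac, ad, ae, bc, bd, be, cd, ce, de
  2-simplices (5): abc, abe, ade, bcd, cde

so the chain groups are C_0 ≅ Z^5, C_1 ≅ Z^10, C_2 ≅ Z^5.

Boundary ∂_1: C_1 → C_0 sends each edge [p,q] (with p < q) to q − p. For instance
  ∂ac = c − a.
The resulting 5×10 matrix has rank 4, and its Smith normal form has invariant factors (1,1,1,1).

Boundary ∂_2: C_2 → C_1 sends each 2-simplex [p,q,r] to [q,r] − [p,r] + [p,q]. For instance
  ∂bcd = cd − bd + bc,
  ∂abe = be − ae + ab.
As a 10×5 matrix over Z this has rank 5, with invariant factors (1,1,1,1,1).

Reading off H_k = ker ∂_k / im ∂_{k+1}:

  H_0: rank C_0 − rank ∂_1 = 5 − 4 = 1, and the invariant factors of ∂_1 are all 1, so H_0 = Z.
  H_1: rank ker ∂_1 − rank ∂_2 = (10 − 4) − 5 = 1, and the invariant factors of ∂_2 are all 1, so H_1 = Z.
  H_2: rank ker ∂_2 − rank ∂_3 = (5 − 5) − 0 = 0, and there is no ∂_3, so H_2 = 0.

H_0 ≅ Z,  H_1 ≅ Z,  H_2 = 0.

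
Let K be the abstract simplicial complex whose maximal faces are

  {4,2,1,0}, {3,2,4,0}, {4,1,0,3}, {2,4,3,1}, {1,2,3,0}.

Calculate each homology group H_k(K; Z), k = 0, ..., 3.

Order the vertices as 0 < 1 < 2 < 3 < 4. Listing each simplex with vertices in this order, K has dimension 3 with simplices:

  0-simplices (5): [0], [1], [2], [3], [4]
  1-simplices (10): [0,1], [0,2], [0,3], [0,4], [1,2], [1,3], [1,4], [2,3], [2,4], [3,4]
  2-simplices (10): [0,1,2], [0,1,3], [0,1,4], [0,2,3], [0,2,4], [0,3,4], [1,2,3], [1,2,4], [1,3,4], [2,3,4]
  3-simplices (5): [0,1,2,3], [0,1,2,4], [0,1,3,4], [0,2,3,4], [1,2,3,4]

so the chain groups are C_0 ≅ Z^5, C_1 ≅ Z^10, C_2 ≅ Z^10, C_3 ≅ Z^5.

The boundary map ∂_1: C_1 → C_0 is given by ∂[p,q] = [q] − [p]. For instance
  ∂[3,4] = [4] − [3].
As a 5×10 matrix over Z this has rank 4, with invariant factors (1,1,1,1).

Boundary ∂_2: C_2 → C_1 acts by ∂[p,q,r] = [q,r] − [p,r] + [p,q]. For instance
  ∂[2,3,4] = [3,4] − [2,4] + [2,3],
  ∂[0,2,4] = [2,4] − [0,4] + [0,2].
The 10×10 boundary matrix has rank 6 and Smith normal form diag(1,1,1,1,1,1).

The boundary map ∂_3: C_3 → C_2 sends each 3-simplex σ to the alternating sum Σ_i (−1)^i (σ with its i-th vertex removed). For instance
  ∂[0,2,3,4] = [2,3,4] − [0,3,4] + [0,2,4] − [0,2,3],
  ∂[0,1,3,4] = [1,3,4] − [0,3,4] + [0,1,4] − [0,1,3].
As a 10×5 matrix over Z this has rank 4, with invariant factors (1,1,1,1).

From H_k ≅ ker(∂_k) / im(∂_{k+1}) we obtain:

  H_0: rank C_0 − rank ∂_1 = 5 − 4 = 1, and the invariant factors of ∂_1 are all 1, so H_0 ≅ Z.
  H_1: rank ker ∂_1 − rank ∂_2 = (10 − 4) − 6 = 0, and the invariant factors of ∂_2 are all 1, so H_1 ≅ 0.
  H_2: rank ker ∂_2 − rank ∂_3 = (10 − 6) − 4 = 0, and the invariant factors of ∂_3 are all 1, so H_2 ≅ 0.
  H_3: rank ker ∂_3 − rank ∂_4 = (5 − 4) − 0 = 1, and there is no ∂_4, so H_3 ≅ Z.

H_0 = Z,  H_1 = 0,  H_2 = 0,  H_3 = Z.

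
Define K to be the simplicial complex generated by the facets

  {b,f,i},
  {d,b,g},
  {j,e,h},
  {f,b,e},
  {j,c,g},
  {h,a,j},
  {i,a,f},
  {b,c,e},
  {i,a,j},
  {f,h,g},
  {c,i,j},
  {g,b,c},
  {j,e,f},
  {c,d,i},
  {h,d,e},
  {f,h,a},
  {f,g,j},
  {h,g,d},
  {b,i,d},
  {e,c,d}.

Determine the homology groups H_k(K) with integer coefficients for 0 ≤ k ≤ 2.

H_0 ≅ Z,  H_1 ≅ Z ⊕ Z/2Z,  H_2 = 0.

Fix the vertex order a < b < c < d < e < f < g < h < i < j and write every simplex with vertices in increasing order. Then dim K = 2 and the simplices of K are:

  0-simplices (10): a, b, c, d, e, f, g, h, i, j
  1-simplices (30): af, ah, ai, aj, bc, bd, be, bf, bg, bi, cd, ce, cg, ci, cj, de, dg, dh, di, ef, eh, ej, fg, fh, fi, fj, gh, gj, hj, ij
  2-simplices (20): afh, afi, ahj, aij, bce, bcg, bdg, bdi, bef, bfi, cde, cdi, cgj, cij, deh, dgh, efj, ehj, fgh, fgj

Hence C_0 ≅ Z^10, C_1 ≅ Z^30, C_2 ≅ Z^20.

Boundary ∂_1: C_1 → C_0 sends each edge [p,q] (with p < q) to q − p. For instance
  ∂cd = d − c.
The 10×30 boundary matrix has rank 9 and Smith normal form diag(1,1,1,1,1,1,1,1,1).

Boundary ∂_2: C_2 → C_1 acts by ∂[p,q,r] = [q,r] − [p,r] + [p,q]. For instance
  ∂deh = eh − dh + de,
  ∂bfi = fi − bi + bf.
The 30×20 boundary matrix has rank 20 and Smith normal form diag(1,1,1,1,1,1,1,1,1,1,1,1,1,1,1,1,1,1,1,2).

Now H_k = ker ∂_k / im ∂_{k+1}, so:

  H_0: rank C_0 − rank ∂_1 = 10 − 9 = 1, and the invariant factors of ∂_1 are all 1, so H_0 ≅ Z.
  H_1: rank ker ∂_1 − rank ∂_2 = (30 − 9) − 20 = 1, and ∂_2 has invariant factor 2 > 1, so H_1 ≅ Z ⊕ Z/2Z.
  H_2: rank ker ∂_2 − rank ∂_3 = (20 − 20) − 0 = 0, and there is no ∂_3, so H_2 ≅ 0.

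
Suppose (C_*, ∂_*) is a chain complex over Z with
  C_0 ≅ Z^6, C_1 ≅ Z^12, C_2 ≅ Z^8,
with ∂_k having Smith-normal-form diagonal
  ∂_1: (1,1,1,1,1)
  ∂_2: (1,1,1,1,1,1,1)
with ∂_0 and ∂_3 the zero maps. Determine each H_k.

H_0 ≅ Z,  H_1 = 0,  H_2 ≅ Z.

H_0: b_0 = 6 − 0 − 5 = 1; torsion from ∂_1 factors > 1: none. So H_0 ≅ Z.
H_1: b_1 = 12 − 5 − 7 = 0; torsion from ∂_2 factors > 1: none. So H_1 ≅ 0.
H_2: b_2 = 8 − 7 − 0 = 1; torsion from ∂_3 factors > 1: none. So H_2 ≅ Z.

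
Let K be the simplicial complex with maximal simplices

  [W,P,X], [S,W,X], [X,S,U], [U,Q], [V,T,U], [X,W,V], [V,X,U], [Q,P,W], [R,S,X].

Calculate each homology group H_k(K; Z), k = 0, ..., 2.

Order the vertices as P < Q < R < S < T < U < V < W < X. Listing each simplex with vertices in this order, K has dimension 2 with simplices:

  0-simplices (9): P, Q, R, S, T, U, V, W, X
  1-simplices (17): PQ, PW, PX, QU, QW, RS, RX, SU, SW, SX, TU, TV, UV, UX, VW, VX, WX
  2-simplices (8): PQW, PWX, RSX, SUX, SWX, TUV, UVX, VWX

so the chain groups are C_0 ≅ Z^9, C_1 ≅ Z^17, C_2 ≅ Z^8.

Boundary ∂_1: C_1 → C_0 maps an edge to its endpoints' difference, ∂[p,q] = q − p.
The 9×17 boundary matrix has rank 8 and Smith normal form diag(1,1,1,1,1,1,1,1).

∂_2: C_2 → C_1 acts by ∂[p,q,r] = [q,r] − [p,r] + [p,q]. For instance
  ∂TUV = UV − TV + TU,
  ∂RSX = SX − RX + RS.
The 17×8 boundary matrix has rank 8 and Smith normal form diag(1,1,1,1,1,1,1,1).

Computing H_k = (kernel of ∂_k) / (image of ∂_{k+1}):

  H_0: rank C_0 − rank ∂_1 = 9 − 8 = 1, and the invariant factors of ∂_1 are all 1, so H_0 ≅ Z.
  H_1: rank ker ∂_1 − rank ∂_2 = (17 − 8) − 8 = 1, and the invariant factors of ∂_2 are all 1, so H_1 ≅ Z.
  H_2: rank ker ∂_2 − rank ∂_3 = (8 − 8) − 0 = 0, and there is no ∂_3, so H_2 ≅ 0.

H_0 ≅ Z,  H_1 ≅ Z,  H_2 = 0.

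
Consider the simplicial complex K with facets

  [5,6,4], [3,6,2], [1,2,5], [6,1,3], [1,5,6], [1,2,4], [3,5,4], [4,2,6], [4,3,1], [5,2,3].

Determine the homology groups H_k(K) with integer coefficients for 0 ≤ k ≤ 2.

H_0 = Z,  H_1 = Z_2,  H_2 = 0.

K has 6 vertices, 15 edges, 10 triangles.
rank ∂_0 = 0, rank ∂_1 = 5 ⇒ b_0 = 6 − 0 − 5 = 1; all invariant factors of ∂_1 are 1 so no torsion. So H_0 ≅ Z.
rank ∂_1 = 5, rank ∂_2 = 10 ⇒ b_1 = 15 − 5 − 10 = 0; ∂_2 has invariant factor(s) [2] giving torsion. So H_1 ≅ Z_2.
rank ∂_2 = 10, rank ∂_3 = 0 ⇒ b_2 = 10 − 10 − 0 = 0. So H_2 ≅ 0.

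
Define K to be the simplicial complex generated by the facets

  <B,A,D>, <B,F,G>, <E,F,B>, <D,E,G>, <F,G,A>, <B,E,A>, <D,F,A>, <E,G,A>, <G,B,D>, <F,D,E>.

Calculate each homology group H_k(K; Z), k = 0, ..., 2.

H_0 ≅ Z,  H_1 ≅ Z/2,  H_2 = 0.

Take the total order A < B < D < E < F < G on the vertex set. Then K (dimension 2) consists of the simplices:

  0-simplices (6): A, B, D, E, F, G
  1-simplices (15): AB, AD, AE, AF, AG, BD, BE, BF, BG, DE, DF, DG, EF, EG, FG
  2-simplices (10): ABD, ABE, ADF, AEG, AFG, BDG, BEF, BFG, DEF, DEG

giving chain groups C_0 ≅ Z^6, C_1 ≅ Z^15, C_2 ≅ Z^10.

∂_1: C_1 → C_0 sends each edge [p,q] (with p < q) to q − p.
The resulting 6×15 matrix has rank 5, and its Smith normal form has invariant factors (1,1,1,1,1).

∂_2: C_2 → C_1 maps a triangle to the signed sum of its edges. For instance
  ∂BFG = FG − BG + BF,
  ∂ABE = BE − AE + AB.
The resulting 15×10 matrix has rank 10, and its Smith normal form has invariant factors (1,1,1,1,1,1,1,1,1,2).

From H_k ≅ ker(∂_k) / im(∂_{k+1}) we obtain:

  H_0: rank C_0 − rank ∂_1 = 6 − 5 = 1, and the invariant factors of ∂_1 are all 1, so H_0 ≅ Z.
  H_1: rank ker ∂_1 − rank ∂_2 = (15 − 5) − 10 = 0, and ∂_2 has invariant factor 2 > 1, so H_1 ≅ Z/2.
  H_2: rank ker ∂_2 − rank ∂_3 = (10 − 10) − 0 = 0, and there is no ∂_3, so H_2 ≅ 0.

(K is a triangulation of the real projective plane RP^2.)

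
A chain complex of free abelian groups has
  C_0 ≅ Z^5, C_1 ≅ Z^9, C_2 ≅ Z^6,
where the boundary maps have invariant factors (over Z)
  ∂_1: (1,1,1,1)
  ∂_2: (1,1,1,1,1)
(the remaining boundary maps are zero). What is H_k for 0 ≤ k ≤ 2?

H_0 = Z,  H_1 = 0,  H_2 = Z.

H_0: b_0 = 5 − 0 − 4 = 1; torsion from ∂_1 factors > 1: none. So H_0 = Z.
H_1: b_1 = 9 − 4 − 5 = 0; torsion from ∂_2 factors > 1: none. So H_1 = 0.
H_2: b_2 = 6 − 5 − 0 = 1; torsion from ∂_3 factors > 1: none. So H_2 = Z.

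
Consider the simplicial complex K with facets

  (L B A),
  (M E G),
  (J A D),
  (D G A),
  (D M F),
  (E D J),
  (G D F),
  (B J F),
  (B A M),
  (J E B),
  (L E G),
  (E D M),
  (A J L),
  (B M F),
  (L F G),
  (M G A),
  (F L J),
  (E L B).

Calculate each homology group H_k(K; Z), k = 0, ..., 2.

H_0 ≅ Z,  H_1 ≅ Z ⊕ Z_2,  H_2 = 0.

Order the vertices as A < B < D < E < F < G < J < L < M. Listing each simplex with vertices in this order, K has dimension 2 with simplices:

  0-simplices (9): A, B, D, E, F, G, J, L, M
  1-simplices (27): AB, AD, AG, AJ, AL, AM, BE, BF, BJ, BL, BM, DE, DF, DG, DJ, DM, EG, EJ, EL, EM, FG, FJ, FL, FM, GL, GM, JL
  2-simplices (18): ABL, ABM, ADG, ADJ, AGM, AJL, BEJ, BEL, BFJ, BFM, DEJ, DEM, DFG, DFM, EGL, EGM, FGL, FJL

so the chain groups are C_0 ≅ Z^9, C_1 ≅ Z^27, C_2 ≅ Z^18.

The boundary map ∂_1: C_1 → C_0 sends each edge [p,q] (with p < q) to q − p. For instance
  ∂EJ = J − E.
As a 9×27 matrix over Z this has rank 8, with invariant factors (1,1,1,1,1,1,1,1).

Boundary ∂_2: C_2 → C_1 sends each 2-simplex [p,q,r] to [q,r] − [p,r] + [p,q]. For instance
  ∂BEL = EL − BL + BE,
  ∂DFG = FG − DG + DF.
As a 27×18 matrix over Z this has rank 18, with invariant factors (1,1,1,1,1,1,1,1,1,1,1,1,1,1,1,1,1,2).

From H_k ≅ ker(∂_k) / im(∂_{k+1}) we obtain:

  H_0: rank C_0 − rank ∂_1 = 9 − 8 = 1, and the invariant factors of ∂_1 are all 1, so H_0 ≅ Z.
  H_1: rank ker ∂_1 − rank ∂_2 = (27 − 8) − 18 = 1, and ∂_2 has invariant factor 2 > 1, so H_1 ≅ Z ⊕ Z_2.
  H_2: rank ker ∂_2 − rank ∂_3 = (18 − 18) − 0 = 0, and there is no ∂_3, so H_2 ≅ 0.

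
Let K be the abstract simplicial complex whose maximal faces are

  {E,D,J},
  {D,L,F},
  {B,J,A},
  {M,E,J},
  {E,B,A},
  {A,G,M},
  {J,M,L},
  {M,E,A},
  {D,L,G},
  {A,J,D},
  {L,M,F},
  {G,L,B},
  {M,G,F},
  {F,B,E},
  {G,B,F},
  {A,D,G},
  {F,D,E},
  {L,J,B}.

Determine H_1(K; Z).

H_1 ≅ Z ⊕ Z_2.

Take the total order A < B < D < E < F < G < J < L < M on the vertex set. Then K (dimension 2) consists of the simplices:

  0-simplices (9): A, B, D, E, F, G, J, L, M
  1-simplices (27): AB, AD, AE, AG, AJ, AM, BE, BF, BG, BJ, BL, DE, DF, DG, DJ, DL, EF, EJ, EM, FG, FL, FM, GL, GM, JL, JM, LM
  2-simplices (18): ABE, ABJ, ADG, ADJ, AEM, AGM, BEF, BFG, BGL, BJL, DEF, DEJ, DFL, DGL, EJM, FGM, FLM, JLM

Hence C_0 ≅ Z^9, C_1 ≅ Z^27, C_2 ≅ Z^18.

The boundary map ∂_1: C_1 → C_0 is given by ∂[p,q] = [q] − [p].
The 9×27 boundary matrix has rank 8 and Smith normal form diag(1,1,1,1,1,1,1,1).

∂_2: C_2 → C_1 sends each 2-simplex [p,q,r] to [q,r] − [p,r] + [p,q]. For instance
  ∂DFL = FL − DL + DF,
  ∂BFG = FG − BG + BF.
The resulting 27×18 matrix has rank 18, and its Smith normal form has invariant factors (1,1,1,1,1,1,1,1,1,1,1,1,1,1,1,1,1,2).

Reading off H_k = ker ∂_k / im ∂_{k+1}:

  H_1: rank ker ∂_1 − rank ∂_2 = (27 − 8) − 18 = 1, and ∂_2 has invariant factor 2 > 1, so H_1 = Z ⊕ Z_2.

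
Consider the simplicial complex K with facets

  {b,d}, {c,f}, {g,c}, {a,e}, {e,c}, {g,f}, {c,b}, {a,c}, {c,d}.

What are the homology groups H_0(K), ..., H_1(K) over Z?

Take the total order a < b < c < d < e < f < g on the vertex set. Then K (dimension 1) consists of the simplices:

  0-simplices (7): a, b, c, d, e, f, g
  1-simplices (9): ac, ae, bc, bd, cd, ce, cf, cg, fg

Hence C_0 ≅ Z^7, C_1 ≅ Z^9.

Boundary ∂_1: C_1 → C_0 sends each edge [p,q] (with p < q) to q − p.
The 7×9 boundary matrix has rank 6 and Smith normal form diag(1,1,1,1,1,1).

Now H_k = ker ∂_k / im ∂_{k+1}, so:

  H_0: rank C_0 − rank ∂_1 = 7 − 6 = 1, and the invariant factors of ∂_1 are all 1, so H_0 = Z.
  H_1: rank ker ∂_1 − rank ∂_2 = (9 − 6) − 0 = 3, and there is no ∂_2, so H_1 = Z^3.

As a check, the Euler characteristic is 7 − 9 = -2, which agrees with 1 − 3 = -2.
(K is a triangulation of a wedge of 3 circles.)

H_0 = Z,  H_1 = Z^3.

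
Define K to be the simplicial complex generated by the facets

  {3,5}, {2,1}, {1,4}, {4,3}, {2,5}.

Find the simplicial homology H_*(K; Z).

We work with the vertex ordering 1 < 2 < 3 < 4 < 5. The simplices of K, each written with vertices in increasing order, are:

  0-simplices (5): [1], [2], [3], [4], [5]
  1-simplices (5): [1,2], [1,4], [2,5], [3,4], [3,5]

so the chain groups are C_0 ≅ Z^5, C_1 ≅ Z^5.

The boundary map ∂_1: C_1 → C_0 sends each edge [p,q] (with p < q) to q − p. For instance
  ∂[2,5] = [5] − [2].
As a 5×5 matrix over Z this has rank 4, with invariant factors (1,1,1,1).

Computing H_k = (kernel of ∂_k) / (image of ∂_{k+1}):

  H_0: rank C_0 − rank ∂_1 = 5 − 4 = 1, and the invariant factors of ∂_1 are all 1, so H_0 ≅ Z.
  H_1: rank ker ∂_1 − rank ∂_2 = (5 − 4) − 0 = 1, and there is no ∂_2, so H_1 ≅ Z.

H_0 = Z,  H_1 = Z.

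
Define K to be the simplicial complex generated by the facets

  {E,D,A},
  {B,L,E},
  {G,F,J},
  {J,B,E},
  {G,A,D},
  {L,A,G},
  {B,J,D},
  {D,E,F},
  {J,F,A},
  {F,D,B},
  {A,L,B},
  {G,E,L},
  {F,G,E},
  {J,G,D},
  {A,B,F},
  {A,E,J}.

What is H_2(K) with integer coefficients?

Order the vertices as A < B < D < E < F < G < J < L. Listing each simplex with vertices in this order, K has dimension 2 with simplices:

  0-simplices (8): A, B, D, E, F, G, J, L
  1-simplices (24): AB, AD, AE, AF, AG, AJ, AL, BD, BE, BF, BJ, BL, DE, DF, DG, DJ, EF, EG, EJ, EL, FG, FJ, GJ, GL
  2-simplices (16): ABF, ABL, ADE, ADG, AEJ, AFJ, AGL, BDF, BDJ, BEJ, BEL, DEF, DGJ, EFG, EGL, FGJ

giving chain groups C_0 ≅ Z^8, C_1 ≅ Z^24, C_2 ≅ Z^16.

Boundary ∂_1: C_1 → C_0 is given by ∂[p,q] = [q] − [p]. For instance
  ∂AB = B − A.
The resulting 8×24 matrix has rank 7, and its Smith normal form has invariant factors (1,1,1,1,1,1,1).

Boundary ∂_2: C_2 → C_1 maps a triangle to the signed sum of its edges. For instance
  ∂FGJ = GJ − FJ + FG,
  ∂DGJ = GJ − DJ + DG.
The 24×16 boundary matrix has rank 15 and Smith normal form diag(1,1,1,1,1,1,1,1,1,1,1,1,1,1,1).

Computing H_k = (kernel of ∂_k) / (image of ∂_{k+1}):

  H_2: rank ker ∂_2 − rank ∂_3 = (16 − 15) − 0 = 1, and there is no ∂_3, so H_2 = Z.

(K is a triangulation of the torus T^2.)

H_2 ≅ Z.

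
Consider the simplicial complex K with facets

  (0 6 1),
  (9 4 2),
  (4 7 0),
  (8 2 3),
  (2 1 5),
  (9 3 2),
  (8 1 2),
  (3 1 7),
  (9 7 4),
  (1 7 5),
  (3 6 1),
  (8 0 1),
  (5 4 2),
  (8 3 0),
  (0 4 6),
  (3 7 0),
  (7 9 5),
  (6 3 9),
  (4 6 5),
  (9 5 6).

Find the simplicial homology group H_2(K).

H_2 = 0.

Fix the vertex order 0 < 1 < 2 < 3 < 4 < 5 < 6 < 7 < 8 < 9 and write every simplex with vertices in increasing order. Then dim K = 2 and the simplices of K are:

  0-simplices (10): [0], [1], [2], [3], [4], [5], [6], [7], [8], [9]
  1-simplices (30): (30 of them)
  2-simplices (20): (20 of them)

so the chain groups are C_0 ≅ Z^10, C_1 ≅ Z^30, C_2 ≅ Z^20.

Boundary ∂_1: C_1 → C_0 maps an edge to its endpoints' difference, ∂[p,q] = q − p. For instance
  ∂[4,7] = [7] − [4].
This gives a 10×30 integer matrix of rank 9; reducing to Smith normal form yields diagonal entries (1,1,1,1,1,1,1,1,1).

∂_2: C_2 → C_1 acts by ∂[p,q,r] = [q,r] − [p,r] + [p,q]. For instance
  ∂[3,6,9] = [6,9] − [3,9] + [3,6],
  ∂[0,4,7] = [4,7] − [0,7] + [0,4].
This gives a 30×20 integer matrix of rank 20; reducing to Smith normal form yields diagonal entries (1,1,1,1,1,1,1,1,1,1,1,1,1,1,1,1,1,1,1,2).

Now H_k = ker ∂_k / im ∂_{k+1}, so:

  H_2: rank ker ∂_2 − rank ∂_3 = (20 − 20) − 0 = 0, and there is no ∂_3, so H_2 ≅ 0.

(K is a triangulation of the Klein bottle.)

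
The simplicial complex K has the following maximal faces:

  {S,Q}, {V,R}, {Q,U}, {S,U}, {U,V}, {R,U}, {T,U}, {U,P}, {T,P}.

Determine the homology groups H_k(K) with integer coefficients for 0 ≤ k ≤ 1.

H_0 ≅ Z,  H_1 ≅ Z^3.

K has 7 vertices, 9 edges.
rank ∂_0 = 0, rank ∂_1 = 6 ⇒ b_0 = 7 − 0 − 6 = 1; all invariant factors of ∂_1 are 1 so no torsion. So H_0 ≅ Z.
rank ∂_1 = 6, rank ∂_2 = 0 ⇒ b_1 = 9 − 6 − 0 = 3. So H_1 ≅ Z^3.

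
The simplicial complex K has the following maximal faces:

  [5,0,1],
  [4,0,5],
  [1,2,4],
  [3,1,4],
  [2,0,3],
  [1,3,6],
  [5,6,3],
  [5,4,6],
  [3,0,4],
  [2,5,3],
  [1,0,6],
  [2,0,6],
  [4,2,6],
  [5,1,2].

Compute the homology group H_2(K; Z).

Take the total order 0 < 1 < 2 < 3 < 4 < 5 < 6 on the vertex set. Then K (dimension 2) consists of the simplices:

  0-simplices (7): [0], [1], [2], [3], [4], [5], [6]
  1-simplices (21): [0,1], [0,2], [0,3], [0,4], [0,5], [0,6], [1,2], [1,3], [1,4], [1,5], [1,6], [2,3], [2,4], [2,5], [2,6], [3,4], [3,5], [3,6], [4,5], [4,6], [5,6]
  2-simplices (14): [0,1,5], [0,1,6], [0,2,3], [0,2,6], [0,3,4], [0,4,5], [1,2,4], [1,2,5], [1,3,4], [1,3,6], [2,3,5], [2,4,6], [3,5,6], [4,5,6]

giving chain groups C_0 ≅ Z^7, C_1 ≅ Z^21, C_2 ≅ Z^14.

Boundary ∂_1: C_1 → C_0 maps an edge to its endpoints' difference, ∂[p,q] = q − p. For instance
  ∂[0,3] = [3] − [0].
The resulting 7×21 matrix has rank 6, and its Smith normal form has invariant factors (1,1,1,1,1,1).

The boundary map ∂_2: C_2 → C_1 maps a triangle to the signed sum of its edges. For instance
  ∂[2,3,5] = [3,5] − [2,5] + [2,3],
  ∂[1,2,4] = [2,4] − [1,4] + [1,2].
The 21×14 boundary matrix has rank 13 and Smith normal form diag(1,1,1,1,1,1,1,1,1,1,1,1,1).

Computing H_k = (kernel of ∂_k) / (image of ∂_{k+1}):

  H_2: rank ker ∂_2 − rank ∂_3 = (14 − 13) − 0 = 1, and there is no ∂_3, so H_2 = Z.

(K is a triangulation of the torus T^2.)

H_2 ≅ Z.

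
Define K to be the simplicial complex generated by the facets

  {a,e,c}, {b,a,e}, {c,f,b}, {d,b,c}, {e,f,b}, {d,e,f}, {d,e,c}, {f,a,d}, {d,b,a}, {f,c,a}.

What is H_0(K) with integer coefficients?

H_0 = Z.

Order the vertices as a < b < c < d < e < f. Listing each simplex with vertices in this order, K has dimension 2 with simplices:

  0-simplices (6): a, b, c, d, e, f
  1-simplices (15): ab, ac, ad, ae, af, bc, bd, be, bf, cd, ce, cf, de, df, ef
  2-simplices (10): abd, abe, ace, acf, adf, bcd, bcf, bef, cde, def

Hence C_0 ≅ Z^6, C_1 ≅ Z^15, C_2 ≅ Z^10.

The boundary map ∂_1: C_1 → C_0 is given by ∂[p,q] = [q] − [p].
This gives a 6×15 integer matrix of rank 5; reducing to Smith normal form yields diagonal entries (1,1,1,1,1).

The boundary map ∂_2: C_2 → C_1 maps a triangle to the signed sum of its edges. For instance
  ∂abe = be − ae + ab,
  ∂bef = ef − bf + be.
The 15×10 boundary matrix has rank 10 and Smith normal form diag(1,1,1,1,1,1,1,1,1,2).

Reading off H_k = ker ∂_k / im ∂_{k+1}:

  H_0: rank C_0 − rank ∂_1 = 6 − 5 = 1, and the invariant factors of ∂_1 are all 1, so H_0 = Z.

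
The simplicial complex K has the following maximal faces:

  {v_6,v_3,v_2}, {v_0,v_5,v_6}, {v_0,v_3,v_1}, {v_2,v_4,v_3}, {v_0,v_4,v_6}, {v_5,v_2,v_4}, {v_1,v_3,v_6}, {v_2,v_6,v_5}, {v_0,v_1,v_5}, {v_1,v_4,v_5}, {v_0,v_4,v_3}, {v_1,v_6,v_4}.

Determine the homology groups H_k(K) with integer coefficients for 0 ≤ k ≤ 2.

H_0 ≅ Z,  H_1 ≅ Z/2,  H_2 = 0.

Order the vertices as v_0 < v_1 < v_2 < v_3 < v_4 < v_5 < v_6. Listing each simplex with vertices in this order, K has dimension 2 with simplices:

  0-simplices (7): [v_0], [v_1], [v_2], [v_3], [v_4], [v_5], [v_6]
  1-simplices (18): (18 of them)
  2-simplices (12): (12 of them)

so the chain groups are C_0 ≅ Z^7, C_1 ≅ Z^18, C_2 ≅ Z^12.

∂_1: C_1 → C_0 maps an edge to its endpoints' difference, ∂[p,q] = q − p.
The 7×18 boundary matrix has rank 6 and Smith normal form diag(1,1,1,1,1,1).

∂_2: C_2 → C_1 maps a triangle to the signed sum of its edges. For instance
  ∂[v_0,v_4,v_6] = [v_4,v_6] − [v_0,v_6] + [v_0,v_4],
  ∂[v_1,v_4,v_5] = [v_4,v_5] − [v_1,v_5] + [v_1,v_4].
This gives a 18×12 integer matrix of rank 12; reducing to Smith normal form yields diagonal entries (1,1,1,1,1,1,1,1,1,1,1,2).

Now H_k = ker ∂_k / im ∂_{k+1}, so:

  H_0: rank C_0 − rank ∂_1 = 7 − 6 = 1, and the invariant factors of ∂_1 are all 1, so H_0 ≅ Z.
  H_1: rank ker ∂_1 − rank ∂_2 = (18 − 6) − 12 = 0, and ∂_2 has invariant factor 2 > 1, so H_1 ≅ Z/2.
  H_2: rank ker ∂_2 − rank ∂_3 = (12 − 12) − 0 = 0, and there is no ∂_3, so H_2 ≅ 0.

(K is a triangulation of the real projective plane RP^2.)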